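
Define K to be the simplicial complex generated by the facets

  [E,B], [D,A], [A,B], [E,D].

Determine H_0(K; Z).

H_0 = Z.

Take the total order A < B < D < E on the vertex set. Then K (dimension 1) consists of the simplices:

  0-simplices (4): A, B, D, E
  1-simplices (4): AB, AD, BE, DE

giving chain groups C_0 ≅ Z^4, C_1 ≅ Z^4.

∂_1: C_1 → C_0 is given by ∂[p,q] = [q] − [p].
The resulting 4×4 matrix has rank 3, and its Smith normal form has invariant factors (1,1,1).

From H_k ≅ ker(∂_k) / im(∂_{k+1}) we obtain:

  H_0: rank C_0 − rank ∂_1 = 4 − 3 = 1, and the invariant factors of ∂_1 are all 1, so H_0 = Z.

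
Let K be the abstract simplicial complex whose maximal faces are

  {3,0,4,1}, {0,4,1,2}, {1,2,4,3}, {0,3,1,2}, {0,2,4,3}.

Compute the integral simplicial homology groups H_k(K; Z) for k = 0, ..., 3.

Take the total order 0 < 1 < 2 < 3 < 4 on the vertex set. Then K (dimension 3) consists of the simplices:

  0-simplices (5): [0], [1], [2], [3], [4]
  1-simplices (10): [0,1], [0,2], [0,3], [0,4], [1,2], [1,3], [1,4], [2,3], [2,4], [3,4]
  2-simplices (10): [0,1,2], [0,1,3], [0,1,4], [0,2,3], [0,2,4], [0,3,4], [1,2,3], [1,2,4], [1,3,4], [2,3,4]
  3-simplices (5): [0,1,2,3], [0,1,2,4], [0,1,3,4], [0,2,3,4], [1,2,3,4]

Hence C_0 ≅ Z^5, C_1 ≅ Z^10, C_2 ≅ Z^10, C_3 ≅ Z^5.

Boundary ∂_1: C_1 → C_0 is given by ∂[p,q] = [q] − [p]. For instance
  ∂[1,3] = [3] − [1].
This gives a 5×10 integer matrix of rank 4; reducing to Smith normal form yields diagonal entries (1,1,1,1).

∂_2: C_2 → C_1 maps a triangle to the signed sum of its edges. For instance
  ∂[0,2,4] = [2,4] − [0,4] + [0,2],
  ∂[0,3,4] = [3,4] − [0,4] + [0,3].
The resulting 10×10 matrix has rank 6, and its Smith normal form has invariant factors (1,1,1,1,1,1).

Boundary ∂_3: C_3 → C_2 sends each 3-simplex σ to the alternating sum Σ_i (−1)^i (σ with its i-th vertex removed). For instance
  ∂[0,1,3,4] = [1,3,4] − [0,3,4] + [0,1,4] − [0,1,3],
  ∂[0,2,3,4] = [2,3,4] − [0,3,4] + [0,2,4] − [0,2,3].
This gives a 10×5 integer matrix of rank 4; reducing to Smith normal form yields diagonal entries (1,1,1,1).

From H_k ≅ ker(∂_k) / im(∂_{k+1}) we obtain:

  H_0: rank C_0 − rank ∂_1 = 5 − 4 = 1, and the invariant factors of ∂_1 are all 1, so H_0 = Z.
  H_1: rank ker ∂_1 − rank ∂_2 = (10 − 4) − 6 = 0, and the invariant factors of ∂_2 are all 1, so H_1 = 0.
  H_2: rank ker ∂_2 − rank ∂_3 = (10 − 6) − 4 = 0, and the invariant factors of ∂_3 are all 1, so H_2 = 0.
  H_3: rank ker ∂_3 − rank ∂_4 = (5 − 4) − 0 = 1, and there is no ∂_4, so H_3 = Z.

(K is a triangulation of the 3-sphere S^3.)

H_0 ≅ Z,  H_1 = 0,  H_2 = 0,  H_3 ≅ Z.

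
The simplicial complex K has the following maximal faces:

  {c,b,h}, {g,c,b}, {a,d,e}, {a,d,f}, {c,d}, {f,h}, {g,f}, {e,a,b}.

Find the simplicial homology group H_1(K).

H_1 ≅ Z^3.

Order the vertices as a < b < c < d < e < f < g < h. Listing each simplex with vertices in this order, K has dimension 2 with simplices:

  0-simplices (8): a, b, c, d, e, f, g, h
  1-simplices (15): ab, ad, ae, af, bc, be, bg, bh, cd, cg, ch, de, df, fg, fh
  2-simplices (5): abe, ade, adf, bcg, bch

giving chain groups C_0 ≅ Z^8, C_1 ≅ Z^15, C_2 ≅ Z^5.

∂_1: C_1 → C_0 maps an edge to its endpoints' difference, ∂[p,q] = q − p.
The resulting 8×15 matrix has rank 7, and its Smith normal form has invariant factors (1,1,1,1,1,1,1).

Boundary ∂_2: C_2 → C_1 acts by ∂[p,q,r] = [q,r] − [p,r] + [p,q]. For instance
  ∂bcg = cg − bg + bc,
  ∂abe = be − ae + ab.
As a 15×5 matrix over Z this has rank 5, with invariant factors (1,1,1,1,1).

Computing H_k = (kernel of ∂_k) / (image of ∂_{k+1}):

  H_1: rank ker ∂_1 − rank ∂_2 = (15 − 7) − 5 = 3, and the invariant factors of ∂_2 are all 1, so H_1 = Z^3.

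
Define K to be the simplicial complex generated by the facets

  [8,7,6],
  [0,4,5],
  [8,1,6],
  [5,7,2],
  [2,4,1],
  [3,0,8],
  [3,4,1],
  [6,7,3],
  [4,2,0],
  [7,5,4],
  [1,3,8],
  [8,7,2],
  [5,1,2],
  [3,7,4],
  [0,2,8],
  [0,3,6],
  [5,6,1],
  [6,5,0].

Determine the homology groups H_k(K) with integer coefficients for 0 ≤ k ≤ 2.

We work with the vertex ordering 0 < 1 < 2 < 3 < 4 < 5 < 6 < 7 < 8. The simplices of K, each written with vertices in increasing order, are:

  0-simplices (9): [0], [1], [2], [3], [4], [5], [6], [7], [8]
  1-simplices (27): (27 of them)
  2-simplices (18): [0,2,4], [0,2,8], [0,3,6], [0,3,8], [0,4,5], [0,5,6], [1,2,4], [1,2,5], [1,3,4], [1,3,8], [1,5,6], [1,6,8], [2,5,7], [2,7,8], [3,4,7], [3,6,7], [4,5,7], [6,7,8]

so the chain groups are C_0 ≅ Z^9, C_1 ≅ Z^27, C_2 ≅ Z^18.

The boundary map ∂_1: C_1 → C_0 maps an edge to its endpoints' difference, ∂[p,q] = q − p. For instance
  ∂[0,6] = [6] − [0].
This gives a 9×27 integer matrix of rank 8; reducing to Smith normal form yields diagonal entries (1,1,1,1,1,1,1,1).

Boundary ∂_2: C_2 → C_1 maps a triangle to the signed sum of its edges. For instance
  ∂[3,4,7] = [4,7] − [3,7] + [3,4],
  ∂[0,5,6] = [5,6] − [0,6] + [0,5].
The resulting 27×18 matrix has rank 18, and its Smith normal form has invariant factors (1,1,1,1,1,1,1,1,1,1,1,1,1,1,1,1,1,2).

Computing H_k = (kernel of ∂_k) / (image of ∂_{k+1}):

  H_0: rank C_0 − rank ∂_1 = 9 − 8 = 1, and the invariant factors of ∂_1 are all 1, so H_0 = Z.
  H_1: rank ker ∂_1 − rank ∂_2 = (27 − 8) − 18 = 1, and ∂_2 has invariant factor 2 > 1, so H_1 = Z ⊕ Z_2.
  H_2: rank ker ∂_2 − rank ∂_3 = (18 − 18) − 0 = 0, and there is no ∂_3, so H_2 = 0.

(K is a triangulation of the Klein bottle.)

H_0 = Z,  H_1 = Z ⊕ Z_2,  H_2 = 0.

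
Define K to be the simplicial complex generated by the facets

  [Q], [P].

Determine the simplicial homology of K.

K has 2 vertices.
rank ∂_0 = 0, rank ∂_1 = 0 ⇒ b_0 = 2 − 0 − 0 = 2. So H_0 = Z^2.

H_0 ≅ Z^2.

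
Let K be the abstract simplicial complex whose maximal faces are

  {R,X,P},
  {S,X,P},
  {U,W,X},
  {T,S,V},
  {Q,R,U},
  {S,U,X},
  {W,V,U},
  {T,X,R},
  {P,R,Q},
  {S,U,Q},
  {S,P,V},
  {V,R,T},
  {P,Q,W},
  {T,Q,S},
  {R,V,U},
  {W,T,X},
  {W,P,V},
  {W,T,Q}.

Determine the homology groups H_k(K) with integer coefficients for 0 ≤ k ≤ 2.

We work with the vertex ordering P < Q < R < S < T < U < V < W < X. The simplices of K, each written with vertices in increasing order, are:

  0-simplices (9): P, Q, R, S, T, U, V, W, X
  1-simplices (27): PQ, PR, PS, PV, PW, PX, QR, QS, QT, QU, QW, RT, RU, RV, RX, ST, SU, SV, SX, TV, TW, TX, UV, UW, UX, VW, WX
  2-simplices (18): PQR, PQW, PRX, PSV, PSX, PVW, QRU, QST, QSU, QTW, RTV, RTX, RUV, STV, SUX, TWX, UVW, UWX

Hence C_0 ≅ Z^9, C_1 ≅ Z^27, C_2 ≅ Z^18.

∂_1: C_1 → C_0 sends each edge [p,q] (with p < q) to q − p.
The resulting 9×27 matrix has rank 8, and its Smith normal form has invariant factors (1,1,1,1,1,1,1,1).

Boundary ∂_2: C_2 → C_1 acts by ∂[p,q,r] = [q,r] − [p,r] + [p,q]. For instance
  ∂QST = ST − QT + QS,
  ∂PSX = SX − PX + PS.
This gives a 27×18 integer matrix of rank 17; reducing to Smith normal form yields diagonal entries (1,1,1,1,1,1,1,1,1,1,1,1,1,1,1,1,1).

From H_k ≅ ker(∂_k) / im(∂_{k+1}) we obtain:

  H_0: rank C_0 − rank ∂_1 = 9 − 8 = 1, and the invariant factors of ∂_1 are all 1, so H_0 = Z.
  H_1: rank ker ∂_1 − rank ∂_2 = (27 − 8) − 17 = 2, and the invariant factors of ∂_2 are all 1, so H_1 = Z^2.
  H_2: rank ker ∂_2 − rank ∂_3 = (18 − 17) − 0 = 1, and there is no ∂_3, so H_2 = Z.

H_0 ≅ Z,  H_1 ≅ Z^2,  H_2 ≅ Z.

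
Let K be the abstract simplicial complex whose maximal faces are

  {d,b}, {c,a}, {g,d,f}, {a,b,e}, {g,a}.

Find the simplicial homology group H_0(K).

Take the total order a < b < c < d < e < f < g on the vertex set. Then K (dimension 2) consists of the simplices:

  0-simplices (7): a, b, c, d, e, f, g
  1-simplices (9): ab, ac, ae, ag, bd, be, df, dg, fg
  2-simplices (2): abe, dfg

giving chain groups C_0 ≅ Z^7, C_1 ≅ Z^9, C_2 ≅ Z^2.

Boundary ∂_1: C_1 → C_0 is given by ∂[p,q] = [q] − [p]. For instance
  ∂bd = d − b.
As a 7×9 matrix over Z this has rank 6, with invariant factors (1,1,1,1,1,1).

Boundary ∂_2: C_2 → C_1 acts by ∂[p,q,r] = [q,r] − [p,r] + [p,q]. For instance
  ∂abe = be − ae + ab,
  ∂dfg = fg − dg + df.
As a 9×2 matrix over Z this has rank 2, with invariant factors (1,1).

Reading off H_k = ker ∂_k / im ∂_{k+1}:

  H_0: rank C_0 − rank ∂_1 = 7 − 6 = 1, and the invariant factors of ∂_1 are all 1, so H_0 = Z.

H_0 = Z.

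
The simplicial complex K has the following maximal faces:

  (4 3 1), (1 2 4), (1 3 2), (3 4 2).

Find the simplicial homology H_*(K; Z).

Order the vertices as 1 < 2 < 3 < 4. Listing each simplex with vertices in this order, K has dimension 2 with simplices:

  0-simplices (4): [1], [2], [3], [4]
  1-simplices (6): [1,2], [1,3], [1,4], [2,3], [2,4], [3,4]
  2-simplices (4): [1,2,3], [1,2,4], [1,3,4], [2,3,4]

Hence C_0 ≅ Z^4, C_1 ≅ Z^6, C_2 ≅ Z^4.

Boundary ∂_1: C_1 → C_0 sends each edge [p,q] (with p < q) to q − p.
The 4×6 boundary matrix has rank 3 and Smith normal form diag(1,1,1).

The boundary map ∂_2: C_2 → C_1 maps a triangle to the signed sum of its edges. For instance
  ∂[2,3,4] = [3,4] − [2,4] + [2,3],
  ∂[1,2,4] = [2,4] − [1,4] + [1,2].
This gives a 6×4 integer matrix of rank 3; reducing to Smith normal form yields diagonal entries (1,1,1).

Computing H_k = (kernel of ∂_k) / (image of ∂_{k+1}):

  H_0: rank C_0 − rank ∂_1 = 4 − 3 = 1, and the invariant factors of ∂_1 are all 1, so H_0 ≅ Z.
  H_1: rank ker ∂_1 − rank ∂_2 = (6 − 3) − 3 = 0, and the invariant factors of ∂_2 are all 1, so H_1 ≅ 0.
  H_2: rank ker ∂_2 − rank ∂_3 = (4 − 3) − 0 = 1, and there is no ∂_3, so H_2 ≅ Z.

As a check, the Euler characteristic is 4 − 6 + 4 = 2, which agrees with 1 − 0 + 1 = 2.

H_0 ≅ Z,  H_1 = 0,  H_2 ≅ Z.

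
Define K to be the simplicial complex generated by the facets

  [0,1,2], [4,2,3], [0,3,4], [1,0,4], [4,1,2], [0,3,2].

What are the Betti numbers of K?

b_0 = 1, b_1 = 0, b_2 = 1.

Fix the vertex order 0 < 1 < 2 < 3 < 4 and write every simplex with vertices in increasing order. Then dim K = 2 and the simplices of K are:

  0-simplices (5): [0], [1], [2], [3], [4]
  1-simplices (9): [0,1], [0,2], [0,3], [0,4], [1,2], [1,4], [2,3], [2,4], [3,4]
  2-simplices (6): [0,1,2], [0,1,4], [0,2,3], [0,3,4], [1,2,4], [2,3,4]

so the chain groups are C_0 ≅ Z^5, C_1 ≅ Z^9, C_2 ≅ Z^6.

∂_1: C_1 → C_0 is given by ∂[p,q] = [q] − [p].
The 5×9 boundary matrix has rank 4 and Smith normal form diag(1,1,1,1).

∂_2: C_2 → C_1 sends each 2-simplex [p,q,r] to [q,r] − [p,r] + [p,q]. For instance
  ∂[0,1,2] = [1,2] − [0,2] + [0,1],
  ∂[0,3,4] = [3,4] − [0,4] + [0,3].
The 9×6 boundary matrix has rank 5 and Smith normal form diag(1,1,1,1,1).

From H_k ≅ ker(∂_k) / im(∂_{k+1}) we obtain:

  H_0: rank C_0 − rank ∂_1 = 5 − 4 = 1, and the invariant factors of ∂_1 are all 1, so H_0 = Z.
  H_1: rank ker ∂_1 − rank ∂_2 = (9 − 4) − 5 = 0, and the invariant factors of ∂_2 are all 1, so H_1 = 0.
  H_2: rank ker ∂_2 − rank ∂_3 = (6 − 5) − 0 = 1, and there is no ∂_3, so H_2 = Z.

As a check, the Euler characteristic is 5 − 9 + 6 = 2, which agrees with 1 − 0 + 1 = 2.
(K is a triangulation of the 2-sphere S^2.)

Hence the Betti numbers are b_0 = 1, b_1 = 0, b_2 = 1.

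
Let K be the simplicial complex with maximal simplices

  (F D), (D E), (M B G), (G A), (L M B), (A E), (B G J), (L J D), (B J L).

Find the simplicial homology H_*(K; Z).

H_0 ≅ Z,  H_1 ≅ Z,  H_2 = 0.

Take the total order A < B < D < E < F < G < J < L < M on the vertex set. Then K (dimension 2) consists of the simplices:

  0-simplices (9): A, B, D, E, F, G, J, L, M
  1-simplices (14): AE, AG, BG, BJ, BL, BM, DE, DF, DJ, DL, GJ, GM, JL, LM
  2-simplices (5): BGJ, BGM, BJL, BLM, DJL

so the chain groups are C_0 ≅ Z^9, C_1 ≅ Z^14, C_2 ≅ Z^5.

The boundary map ∂_1: C_1 → C_0 maps an edge to its endpoints' difference, ∂[p,q] = q − p. For instance
  ∂BL = L − B.
This gives a 9×14 integer matrix of rank 8; reducing to Smith normal form yields diagonal entries (1,1,1,1,1,1,1,1).

∂_2: C_2 → C_1 sends each 2-simplex [p,q,r] to [q,r] − [p,r] + [p,q]. For instance
  ∂BGM = GM − BM + BG,
  ∂BJL = JL − BL + BJ.
This gives a 14×5 integer matrix of rank 5; reducing to Smith normal form yields diagonal entries (1,1,1,1,1).

Computing H_k = (kernel of ∂_k) / (image of ∂_{k+1}):

  H_0: rank C_0 − rank ∂_1 = 9 − 8 = 1, and the invariant factors of ∂_1 are all 1, so H_0 = Z.
  H_1: rank ker ∂_1 − rank ∂_2 = (14 − 8) − 5 = 1, and the invariant factors of ∂_2 are all 1, so H_1 = Z.
  H_2: rank ker ∂_2 − rank ∂_3 = (5 − 5) − 0 = 0, and there is no ∂_3, so H_2 = 0.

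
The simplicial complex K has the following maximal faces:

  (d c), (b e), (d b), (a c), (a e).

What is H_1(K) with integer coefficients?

We work with the vertex ordering a < b < c < d < e. The simplices of K, each written with vertices in increasing order, are:

  0-simplices (5): a, b, c, d, e
  1-simplices (5): ac, ae, bd, be, cd

giving chain groups C_0 ≅ Z^5, C_1 ≅ Z^5.

∂_1: C_1 → C_0 maps an edge to its endpoints' difference, ∂[p,q] = q − p. For instance
  ∂bd = d − b.
As a 5×5 matrix over Z this has rank 4, with invariant factors (1,1,1,1).

From H_k ≅ ker(∂_k) / im(∂_{k+1}) we obtain:

  H_1: rank ker ∂_1 − rank ∂_2 = (5 − 4) − 0 = 1, and there is no ∂_2, so H_1 = Z.

H_1 = Z.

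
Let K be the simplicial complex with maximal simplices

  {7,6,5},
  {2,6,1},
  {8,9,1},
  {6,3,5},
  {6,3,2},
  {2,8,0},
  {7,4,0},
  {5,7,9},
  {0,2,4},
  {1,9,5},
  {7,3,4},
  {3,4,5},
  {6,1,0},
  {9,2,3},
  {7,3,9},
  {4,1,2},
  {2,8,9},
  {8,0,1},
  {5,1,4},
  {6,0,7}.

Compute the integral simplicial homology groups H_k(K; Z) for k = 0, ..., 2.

H_0 = Z,  H_1 = Z ⊕ Z/2Z,  H_2 = 0.

Take the total order 0 < 1 < 2 < 3 < 4 < 5 < 6 < 7 < 8 < 9 on the vertex set. Then K (dimension 2) consists of the simplices:

  0-simplices (10): [0], [1], [2], [3], [4], [5], [6], [7], [8], [9]
  1-simplices (30): (30 of them)
  2-simplices (20): (20 of them)

Hence C_0 ≅ Z^10, C_1 ≅ Z^30, C_2 ≅ Z^20.

Boundary ∂_1: C_1 → C_0 sends each edge [p,q] (with p < q) to q − p.
The 10×30 boundary matrix has rank 9 and Smith normal form diag(1,1,1,1,1,1,1,1,1).

The boundary map ∂_2: C_2 → C_1 acts by ∂[p,q,r] = [q,r] − [p,r] + [p,q]. For instance
  ∂[0,6,7] = [6,7] − [0,7] + [0,6],
  ∂[1,8,9] = [8,9] − [1,9] + [1,8].
The 30×20 boundary matrix has rank 20 and Smith normal form diag(1,1,1,1,1,1,1,1,1,1,1,1,1,1,1,1,1,1,1,2).

Reading off H_k = ker ∂_k / im ∂_{k+1}:

  H_0: rank C_0 − rank ∂_1 = 10 − 9 = 1, and the invariant factors of ∂_1 are all 1, so H_0 = Z.
  H_1: rank ker ∂_1 − rank ∂_2 = (30 − 9) − 20 = 1, and ∂_2 has invariant factor 2 > 1, so H_1 = Z ⊕ Z/2Z.
  H_2: rank ker ∂_2 − rank ∂_3 = (20 − 20) − 0 = 0, and there is no ∂_3, so H_2 = 0.

As a check, the Euler characteristic is 10 − 30 + 20 = 0, which agrees with 1 − 1 + 0 = 0.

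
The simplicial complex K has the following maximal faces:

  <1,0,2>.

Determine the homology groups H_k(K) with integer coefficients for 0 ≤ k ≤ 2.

Take the total order 0 < 1 < 2 on the vertex set. Then K (dimension 2) consists of the simplices:

  0-simplices (3): [0], [1], [2]
  1-simplices (3): [0,1], [0,2], [1,2]
  2-simplices (1): [0,1,2]

Hence C_0 ≅ Z^3, C_1 ≅ Z^3, C_2 ≅ Z^1.

∂_1: C_1 → C_0 maps an edge to its endpoints' difference, ∂[p,q] = q − p. For instance
  ∂[1,2] = [2] − [1].
This gives a 3×3 integer matrix of rank 2; reducing to Smith normal form yields diagonal entries (1,1).

The boundary map ∂_2: C_2 → C_1 sends each 2-simplex [p,q,r] to [q,r] − [p,r] + [p,q]. For instance
  ∂[0,1,2] = [1,2] − [0,2] + [0,1].
This gives a 3×1 integer matrix of rank 1; reducing to Smith normal form yields diagonal entries (1).

From H_k ≅ ker(∂_k) / im(∂_{k+1}) we obtain:

  H_0: rank C_0 − rank ∂_1 = 3 − 2 = 1, and the invariant factors of ∂_1 are all 1, so H_0 = Z.
  H_1: rank ker ∂_1 − rank ∂_2 = (3 − 2) − 1 = 0, and the invariant factors of ∂_2 are all 1, so H_1 = 0.
  H_2: rank ker ∂_2 − rank ∂_3 = (1 − 1) − 0 = 0, and there is no ∂_3, so H_2 = 0.

(K is a triangulation of the 2-simplex.)

H_0 ≅ Z,  H_1 = 0,  H_2 = 0.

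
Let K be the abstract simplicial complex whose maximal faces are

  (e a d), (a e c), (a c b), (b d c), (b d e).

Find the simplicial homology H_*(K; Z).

Take the total order a < b < c < d < e on the vertex set. Then K (dimension 2) consists of the simplices:

  0-simplices (5): a, b, c, d, e
  1-simplices (10): ab, ac, ad, ae, bc, bd, be, cd, ce, de
  2-simplices (5): abc, ace, ade, bcd, bde

giving chain groups C_0 ≅ Z^5, C_1 ≅ Z^10, C_2 ≅ Z^5.

Boundary ∂_1: C_1 → C_0 is given by ∂[p,q] = [q] − [p]. For instance
  ∂ac = c − a.
This gives a 5×10 integer matrix of rank 4; reducing to Smith normal form yields diagonal entries (1,1,1,1).

∂_2: C_2 → C_1 sends each 2-simplex [p,q,r] to [q,r] − [p,r] + [p,q]. For instance
  ∂bcd = cd − bd + bc,
  ∂ade = de − ae + ad.
The 10×5 boundary matrix has rank 5 and Smith normal form diag(1,1,1,1,1).

Reading off H_k = ker ∂_k / im ∂_{k+1}:

  H_0: rank C_0 − rank ∂_1 = 5 − 4 = 1, and the invariant factors of ∂_1 are all 1, so H_0 = Z.
  H_1: rank ker ∂_1 − rank ∂_2 = (10 − 4) − 5 = 1, and the invariant factors of ∂_2 are all 1, so H_1 = Z.
  H_2: rank ker ∂_2 − rank ∂_3 = (5 − 5) − 0 = 0, and there is no ∂_3, so H_2 = 0.

As a check, the Euler characteristic is 5 − 10 + 5 = 0, which agrees with 1 − 1 + 0 = 0.
(K is a triangulation of the Möbius band.)

H_0 ≅ Z,  H_1 ≅ Z,  H_2 = 0.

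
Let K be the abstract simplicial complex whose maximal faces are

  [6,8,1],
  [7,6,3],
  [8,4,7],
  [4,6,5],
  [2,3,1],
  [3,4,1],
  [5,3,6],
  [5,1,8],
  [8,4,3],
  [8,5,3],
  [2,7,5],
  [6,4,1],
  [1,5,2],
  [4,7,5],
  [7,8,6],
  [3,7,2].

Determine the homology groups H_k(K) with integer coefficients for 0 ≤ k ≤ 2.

H_0 ≅ Z,  H_1 ≅ Z^2,  H_2 ≅ Z.

Fix the vertex order 1 < 2 < 3 < 4 < 5 < 6 < 7 < 8 and write every simplex with vertices in increasing order. Then dim K = 2 and the simplices of K are:

  0-simplices (8): [1], [2], [3], [4], [5], [6], [7], [8]
  1-simplices (24): (24 of them)
  2-simplices (16): [1,2,3], [1,2,5], [1,3,4], [1,4,6], [1,5,8], [1,6,8], [2,3,7], [2,5,7], [3,4,8], [3,5,6], [3,5,8], [3,6,7], [4,5,6], [4,5,7], [4,7,8], [6,7,8]

Hence C_0 ≅ Z^8, C_1 ≅ Z^24, C_2 ≅ Z^16.

∂_1: C_1 → C_0 is given by ∂[p,q] = [q] − [p]. For instance
  ∂[2,3] = [3] − [2].
The 8×24 boundary matrix has rank 7 and Smith normal form diag(1,1,1,1,1,1,1).

The boundary map ∂_2: C_2 → C_1 acts by ∂[p,q,r] = [q,r] − [p,r] + [p,q]. For instance
  ∂[3,4,8] = [4,8] − [3,8] + [3,4],
  ∂[6,7,8] = [7,8] − [6,8] + [6,7].
As a 24×16 matrix over Z this has rank 15, with invariant factors (1,1,1,1,1,1,1,1,1,1,1,1,1,1,1).

Computing H_k = (kernel of ∂_k) / (image of ∂_{k+1}):

  H_0: rank C_0 − rank ∂_1 = 8 − 7 = 1, and the invariant factors of ∂_1 are all 1, so H_0 ≅ Z.
  H_1: rank ker ∂_1 − rank ∂_2 = (24 − 7) − 15 = 2, and the invariant factors of ∂_2 are all 1, so H_1 ≅ Z^2.
  H_2: rank ker ∂_2 − rank ∂_3 = (16 − 15) − 0 = 1, and there is no ∂_3, so H_2 ≅ Z.

(K is a triangulation of the torus T^2.)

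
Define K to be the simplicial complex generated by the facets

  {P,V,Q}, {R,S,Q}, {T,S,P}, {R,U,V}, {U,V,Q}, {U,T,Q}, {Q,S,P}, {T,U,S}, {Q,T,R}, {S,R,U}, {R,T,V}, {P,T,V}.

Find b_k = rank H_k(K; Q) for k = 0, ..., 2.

We work with the vertex ordering P < Q < R < S < T < U < V. The simplices of K, each written with vertices in increasing order, are:

  0-simplices (7): P, Q, R, S, T, U, V
  1-simplices (18): PQ, PS, PT, PV, QR, QS, QT, QU, QV, RS, RT, RU, RV, ST, SU, TU, TV, UV
  2-simplices (12): PQS, PQV, PST, PTV, QRS, QRT, QTU, QUV, RSU, RTV, RUV, STU

so the chain groups are C_0 ≅ Z^7, C_1 ≅ Z^18, C_2 ≅ Z^12.

Boundary ∂_1: C_1 → C_0 is given by ∂[p,q] = [q] − [p].
The 7×18 boundary matrix has rank 6 and Smith normal form diag(1,1,1,1,1,1).

∂_2: C_2 → C_1 maps a triangle to the signed sum of its edges. For instance
  ∂QUV = UV − QV + QU,
  ∂PTV = TV − PV + PT.
This gives a 18×12 integer matrix of rank 12; reducing to Smith normal form yields diagonal entries (1,1,1,1,1,1,1,1,1,1,1,2).

From H_k ≅ ker(∂_k) / im(∂_{k+1}) we obtain:

  H_0: rank C_0 − rank ∂_1 = 7 − 6 = 1, and the invariant factors of ∂_1 are all 1, so H_0 = Z.
  H_1: rank ker ∂_1 − rank ∂_2 = (18 − 6) − 12 = 0, and ∂_2 has invariant factor 2 > 1, so H_1 = Z/2Z.
  H_2: rank ker ∂_2 − rank ∂_3 = (12 − 12) − 0 = 0, and there is no ∂_3, so H_2 = 0.

Hence the Betti numbers are b_0 = 1, b_1 = 0, b_2 = 0.

b_0 = 1, b_1 = 0, b_2 = 0.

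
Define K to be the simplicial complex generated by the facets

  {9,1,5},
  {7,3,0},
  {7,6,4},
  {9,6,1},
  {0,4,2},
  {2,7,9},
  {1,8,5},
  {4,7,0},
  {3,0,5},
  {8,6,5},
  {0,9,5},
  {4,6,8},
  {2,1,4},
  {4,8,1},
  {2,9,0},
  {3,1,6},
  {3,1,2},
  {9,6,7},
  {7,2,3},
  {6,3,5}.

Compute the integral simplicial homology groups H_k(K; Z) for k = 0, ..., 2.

Fix the vertex order 0 < 1 < 2 < 3 < 4 < 5 < 6 < 7 < 8 < 9 and write every simplex with vertices in increasing order. Then dim K = 2 and the simplices of K are:

  0-simplices (10): [0], [1], [2], [3], [4], [5], [6], [7], [8], [9]
  1-simplices (30): (30 of them)
  2-simplices (20): (20 of them)

giving chain groups C_0 ≅ Z^10, C_1 ≅ Z^30, C_2 ≅ Z^20.

Boundary ∂_1: C_1 → C_0 is given by ∂[p,q] = [q] − [p].
As a 10×30 matrix over Z this has rank 9, with invariant factors (1,1,1,1,1,1,1,1,1).

∂_2: C_2 → C_1 maps a triangle to the signed sum of its edges. For instance
  ∂[4,6,8] = [6,8] − [4,8] + [4,6],
  ∂[1,3,6] = [3,6] − [1,6] + [1,3].
This gives a 30×20 integer matrix of rank 20; reducing to Smith normal form yields diagonal entries (1,1,1,1,1,1,1,1,1,1,1,1,1,1,1,1,1,1,1,2).

Computing H_k = (kernel of ∂_k) / (image of ∂_{k+1}):

  H_0: rank C_0 − rank ∂_1 = 10 − 9 = 1, and the invariant factors of ∂_1 are all 1, so H_0 = Z.
  H_1: rank ker ∂_1 − rank ∂_2 = (30 − 9) − 20 = 1, and ∂_2 has invariant factor 2 > 1, so H_1 = Z ⊕ Z/2Z.
  H_2: rank ker ∂_2 − rank ∂_3 = (20 − 20) − 0 = 0, and there is no ∂_3, so H_2 = 0.

H_0 ≅ Z,  H_1 ≅ Z ⊕ Z/2Z,  H_2 = 0.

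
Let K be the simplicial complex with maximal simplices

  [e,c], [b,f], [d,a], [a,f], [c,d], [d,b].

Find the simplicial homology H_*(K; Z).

H_0 ≅ Z,  H_1 ≅ Z.

Take the total order a < b < c < d < e < f on the vertex set. Then K (dimension 1) consists of the simplices:

  0-simplices (6): a, b, c, d, e, f
  1-simplices (6): ad, af, bd, bf, cd, ce

so the chain groups are C_0 ≅ Z^6, C_1 ≅ Z^6.

∂_1: C_1 → C_0 sends each edge [p,q] (with p < q) to q − p. For instance
  ∂ce = e − c.
This gives a 6×6 integer matrix of rank 5; reducing to Smith normal form yields diagonal entries (1,1,1,1,1).

Reading off H_k = ker ∂_k / im ∂_{k+1}:

  H_0: rank C_0 − rank ∂_1 = 6 − 5 = 1, and the invariant factors of ∂_1 are all 1, so H_0 ≅ Z.
  H_1: rank ker ∂_1 − rank ∂_2 = (6 − 5) − 0 = 1, and there is no ∂_2, so H_1 ≅ Z.

As a check, the Euler characteristic is 6 − 6 = 0, which agrees with 1 − 1 = 0.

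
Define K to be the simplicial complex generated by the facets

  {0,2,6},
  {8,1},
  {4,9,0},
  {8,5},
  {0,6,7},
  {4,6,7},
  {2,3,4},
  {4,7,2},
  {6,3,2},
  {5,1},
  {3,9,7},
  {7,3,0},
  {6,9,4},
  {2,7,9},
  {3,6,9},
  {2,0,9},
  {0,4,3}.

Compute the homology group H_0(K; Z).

H_0 = Z^2.

Order the vertices as 0 < 1 < 2 < 3 < 4 < 5 < 6 < 7 < 8 < 9. Listing each simplex with vertices in this order, K has dimension 2 with simplices:

  0-simplices (10): [0], [1], [2], [3], [4], [5], [6], [7], [8], [9]
  1-simplices (24): (24 of them)
  2-simplices (14): [0,2,6], [0,2,9], [0,3,4], [0,3,7], [0,4,9], [0,6,7], [2,3,4], [2,3,6], [2,4,7], [2,7,9], [3,6,9], [3,7,9], [4,6,7], [4,6,9]

Hence C_0 ≅ Z^10, C_1 ≅ Z^24, C_2 ≅ Z^14.

Boundary ∂_1: C_1 → C_0 maps an edge to its endpoints' difference, ∂[p,q] = q − p. For instance
  ∂[7,9] = [9] − [7].
This gives a 10×24 integer matrix of rank 8; reducing to Smith normal form yields diagonal entries (1,1,1,1,1,1,1,1).

∂_2: C_2 → C_1 acts by ∂[p,q,r] = [q,r] − [p,r] + [p,q]. For instance
  ∂[3,6,9] = [6,9] − [3,9] + [3,6],
  ∂[4,6,7] = [6,7] − [4,7] + [4,6].
The resulting 24×14 matrix has rank 13, and its Smith normal form has invariant factors (1,1,1,1,1,1,1,1,1,1,1,1,1).

Computing H_k = (kernel of ∂_k) / (image of ∂_{k+1}):

  H_0: rank C_0 − rank ∂_1 = 10 − 8 = 2, and the invariant factors of ∂_1 are all 1, so H_0 = Z^2.

(K is a triangulation of the disjoint union of the circle S^1 and the torus T^2.)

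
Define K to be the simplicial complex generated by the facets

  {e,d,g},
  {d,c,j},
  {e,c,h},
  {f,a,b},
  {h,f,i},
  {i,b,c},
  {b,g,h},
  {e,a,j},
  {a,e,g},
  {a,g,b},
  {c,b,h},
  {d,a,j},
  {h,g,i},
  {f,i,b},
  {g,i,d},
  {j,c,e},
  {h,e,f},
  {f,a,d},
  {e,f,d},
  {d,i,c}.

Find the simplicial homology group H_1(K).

H_1 ≅ Z ⊕ Z_2.

Fix the vertex order a < b < c < d < e < f < g < h < i < j and write every simplex with vertices in increasing order. Then dim K = 2 and the simplices of K are:

  0-simplices (10): a, b, c, d, e, f, g, h, i, j
  1-simplices (30): ab, ad, ae, af, ag, aj, bc, bf, bg, bh, bi, cd, ce, ch, ci, cj, de, df, dg, di, dj, ef, eg, eh, ej, fh, fi, gh, gi, hi
  2-simplices (20): abf, abg, adf, adj, aeg, aej, bch, bci, bfi, bgh, cdi, cdj, ceh, cej, def, deg, dgi, efh, fhi, ghi

Hence C_0 ≅ Z^10, C_1 ≅ Z^30, C_2 ≅ Z^20.

The boundary map ∂_1: C_1 → C_0 is given by ∂[p,q] = [q] − [p]. For instance
  ∂ch = h − c.
The 10×30 boundary matrix has rank 9 and Smith normal form diag(1,1,1,1,1,1,1,1,1).

∂_2: C_2 → C_1 maps a triangle to the signed sum of its edges. For instance
  ∂ghi = hi − gi + gh,
  ∂abg = bg − ag + ab.
The resulting 30×20 matrix has rank 20, and its Smith normal form has invariant factors (1,1,1,1,1,1,1,1,1,1,1,1,1,1,1,1,1,1,1,2).

Computing H_k = (kernel of ∂_k) / (image of ∂_{k+1}):

  H_1: rank ker ∂_1 − rank ∂_2 = (30 − 9) − 20 = 1, and ∂_2 has invariant factor 2 > 1, so H_1 = Z ⊕ Z_2.

(K is a triangulation of the Klein bottle.)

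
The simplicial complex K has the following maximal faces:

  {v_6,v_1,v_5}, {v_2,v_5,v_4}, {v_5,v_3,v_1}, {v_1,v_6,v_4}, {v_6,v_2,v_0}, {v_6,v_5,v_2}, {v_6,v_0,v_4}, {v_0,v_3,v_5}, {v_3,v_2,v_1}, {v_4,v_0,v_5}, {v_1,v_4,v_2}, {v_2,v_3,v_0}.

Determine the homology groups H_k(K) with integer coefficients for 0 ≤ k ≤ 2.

H_0 = Z,  H_1 = Z/2,  H_2 = 0.

Fix the vertex order v_0 < v_1 < v_2 < v_3 < v_4 < v_5 < v_6 and write every simplex with vertices in increasing order. Then dim K = 2 and the simplices of K are:

  0-simplices (7): [v_0], [v_1], [v_2], [v_3], [v_4], [v_5], [v_6]
  1-simplices (18): (18 of them)
  2-simplices (12): (12 of them)

giving chain groups C_0 ≅ Z^7, C_1 ≅ Z^18, C_2 ≅ Z^12.

The boundary map ∂_1: C_1 → C_0 maps an edge to its endpoints' difference, ∂[p,q] = q − p.
The resulting 7×18 matrix has rank 6, and its Smith normal form has invariant factors (1,1,1,1,1,1).

∂_2: C_2 → C_1 acts by ∂[p,q,r] = [q,r] − [p,r] + [p,q]. For instance
  ∂[v_1,v_4,v_6] = [v_4,v_6] − [v_1,v_6] + [v_1,v_4],
  ∂[v_0,v_2,v_6] = [v_2,v_6] − [v_0,v_6] + [v_0,v_2].
The resulting 18×12 matrix has rank 12, and its Smith normal form has invariant factors (1,1,1,1,1,1,1,1,1,1,1,2).

Computing H_k = (kernel of ∂_k) / (image of ∂_{k+1}):

  H_0: rank C_0 − rank ∂_1 = 7 − 6 = 1, and the invariant factors of ∂_1 are all 1, so H_0 ≅ Z.
  H_1: rank ker ∂_1 − rank ∂_2 = (18 − 6) − 12 = 0, and ∂_2 has invariant factor 2 > 1, so H_1 ≅ Z/2.
  H_2: rank ker ∂_2 − rank ∂_3 = (12 − 12) − 0 = 0, and there is no ∂_3, so H_2 ≅ 0.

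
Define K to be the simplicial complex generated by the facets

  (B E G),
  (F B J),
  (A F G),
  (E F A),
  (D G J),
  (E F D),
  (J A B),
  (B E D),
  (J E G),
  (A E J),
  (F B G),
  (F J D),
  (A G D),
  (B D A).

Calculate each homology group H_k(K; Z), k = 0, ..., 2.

H_0 = Z,  H_1 = Z^2,  H_2 = Z.

Take the total order A < B < D < E < F < G < J on the vertex set. Then K (dimension 2) consists of the simplices:

  0-simplices (7): A, B, D, E, F, G, J
  1-simplices (21): AB, AD, AE, AF, AG, AJ, BD, BE, BF, BG, BJ, DE, DF, DG, DJ, EF, EG, EJ, FG, FJ, GJ
  2-simplices (14): ABD, ABJ, ADG, AEF, AEJ, AFG, BDE, BEG, BFG, BFJ, DEF, DFJ, DGJ, EGJ

so the chain groups are C_0 ≅ Z^7, C_1 ≅ Z^21, C_2 ≅ Z^14.

∂_1: C_1 → C_0 is given by ∂[p,q] = [q] − [p]. For instance
  ∂DE = E − D.
This gives a 7×21 integer matrix of rank 6; reducing to Smith normal form yields diagonal entries (1,1,1,1,1,1).

Boundary ∂_2: C_2 → C_1 maps a triangle to the signed sum of its edges. For instance
  ∂BDE = DE − BE + BD,
  ∂ADG = DG − AG + AD.
The 21×14 boundary matrix has rank 13 and Smith normal form diag(1,1,1,1,1,1,1,1,1,1,1,1,1).

Now H_k = ker ∂_k / im ∂_{k+1}, so:

  H_0: rank C_0 − rank ∂_1 = 7 − 6 = 1, and the invariant factors of ∂_1 are all 1, so H_0 = Z.
  H_1: rank ker ∂_1 − rank ∂_2 = (21 − 6) − 13 = 2, and the invariant factors of ∂_2 are all 1, so H_1 = Z^2.
  H_2: rank ker ∂_2 − rank ∂_3 = (14 − 13) − 0 = 1, and there is no ∂_3, so H_2 = Z.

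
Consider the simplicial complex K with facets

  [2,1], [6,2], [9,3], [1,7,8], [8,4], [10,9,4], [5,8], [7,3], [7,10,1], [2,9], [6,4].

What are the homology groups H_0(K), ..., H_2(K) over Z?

H_0 = Z,  H_1 = Z^4,  H_2 = 0.

Take the total order 1 < 2 < 3 < 4 < 5 < 6 < 7 < 8 < 9 < 10 on the vertex set. Then K (dimension 2) consists of the simplices:

  0-simplices (10): [1], [2], [3], [4], [5], [6], [7], [8], [9], [10]
  1-simplices (16): [1,2], [1,7], [1,8], [1,10], [2,6], [2,9], [3,7], [3,9], [4,6], [4,8], [4,9], [4,10], [5,8], [7,8], [7,10], [9,10]
  2-simplices (3): [1,7,8], [1,7,10], [4,9,10]

giving chain groups C_0 ≅ Z^10, C_1 ≅ Z^16, C_2 ≅ Z^3.

Boundary ∂_1: C_1 → C_0 is given by ∂[p,q] = [q] − [p]. For instance
  ∂[3,7] = [7] − [3].
The resulting 10×16 matrix has rank 9, and its Smith normal form has invariant factors (1,1,1,1,1,1,1,1,1).

∂_2: C_2 → C_1 acts by ∂[p,q,r] = [q,r] − [p,r] + [p,q]. For instance
  ∂[4,9,10] = [9,10] − [4,10] + [4,9],
  ∂[1,7,8] = [7,8] − [1,8] + [1,7].
As a 16×3 matrix over Z this has rank 3, with invariant factors (1,1,1).

Computing H_k = (kernel of ∂_k) / (image of ∂_{k+1}):

  H_0: rank C_0 − rank ∂_1 = 10 − 9 = 1, and the invariant factors of ∂_1 are all 1, so H_0 ≅ Z.
  H_1: rank ker ∂_1 − rank ∂_2 = (16 − 9) − 3 = 4, and the invariant factors of ∂_2 are all 1, so H_1 ≅ Z^4.
  H_2: rank ker ∂_2 − rank ∂_3 = (3 − 3) − 0 = 0, and there is no ∂_3, so H_2 ≅ 0.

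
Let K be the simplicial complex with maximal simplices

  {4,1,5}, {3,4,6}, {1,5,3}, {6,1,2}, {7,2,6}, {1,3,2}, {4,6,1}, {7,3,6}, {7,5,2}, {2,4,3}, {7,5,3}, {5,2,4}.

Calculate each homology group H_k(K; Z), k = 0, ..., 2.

Order the vertices as 1 < 2 < 3 < 4 < 5 < 6 < 7. Listing each simplex with vertices in this order, K has dimension 2 with simplices:

  0-simplices (7): [1], [2], [3], [4], [5], [6], [7]
  1-simplices (18): [1,2], [1,3], [1,4], [1,5], [1,6], [2,3], [2,4], [2,5], [2,6], [2,7], [3,4], [3,5], [3,6], [3,7], [4,5], [4,6], [5,7], [6,7]
  2-simplices (12): [1,2,3], [1,2,6], [1,3,5], [1,4,5], [1,4,6], [2,3,4], [2,4,5], [2,5,7], [2,6,7], [3,4,6], [3,5,7], [3,6,7]

Hence C_0 ≅ Z^7, C_1 ≅ Z^18, C_2 ≅ Z^12.

The boundary map ∂_1: C_1 → C_0 maps an edge to its endpoints' difference, ∂[p,q] = q − p. For instance
  ∂[1,3] = [3] − [1].
This gives a 7×18 integer matrix of rank 6; reducing to Smith normal form yields diagonal entries (1,1,1,1,1,1).

The boundary map ∂_2: C_2 → C_1 sends each 2-simplex [p,q,r] to [q,r] − [p,r] + [p,q]. For instance
  ∂[1,4,5] = [4,5] − [1,5] + [1,4],
  ∂[2,5,7] = [5,7] − [2,7] + [2,5].
The resulting 18×12 matrix has rank 12, and its Smith normal form has invariant factors (1,1,1,1,1,1,1,1,1,1,1,2).

From H_k ≅ ker(∂_k) / im(∂_{k+1}) we obtain:

  H_0: rank C_0 − rank ∂_1 = 7 − 6 = 1, and the invariant factors of ∂_1 are all 1, so H_0 ≅ Z.
  H_1: rank ker ∂_1 − rank ∂_2 = (18 − 6) − 12 = 0, and ∂_2 has invariant factor 2 > 1, so H_1 ≅ Z/2.
  H_2: rank ker ∂_2 − rank ∂_3 = (12 − 12) − 0 = 0, and there is no ∂_3, so H_2 ≅ 0.

As a check, the Euler characteristic is 7 − 18 + 12 = 1, which agrees with 1 − 0 + 0 = 1.

H_0 ≅ Z,  H_1 ≅ Z/2,  H_2 = 0.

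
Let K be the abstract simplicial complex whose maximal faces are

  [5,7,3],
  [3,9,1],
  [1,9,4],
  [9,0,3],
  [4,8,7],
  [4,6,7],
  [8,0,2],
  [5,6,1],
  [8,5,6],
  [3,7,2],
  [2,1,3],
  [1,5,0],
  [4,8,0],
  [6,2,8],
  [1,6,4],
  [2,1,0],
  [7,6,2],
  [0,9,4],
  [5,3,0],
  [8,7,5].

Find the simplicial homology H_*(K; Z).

H_0 = Z,  H_1 = Z × Z/2,  H_2 = 0.

K has 10 vertices, 30 edges, 20 triangles.
rank ∂_0 = 0, rank ∂_1 = 9 ⇒ b_0 = 10 − 0 − 9 = 1; all invariant factors of ∂_1 are 1 so no torsion. So H_0 = Z.
rank ∂_1 = 9, rank ∂_2 = 20 ⇒ b_1 = 30 − 9 − 20 = 1; ∂_2 has invariant factor(s) [2] giving torsion. So H_1 = Z × Z/2.
rank ∂_2 = 20, rank ∂_3 = 0 ⇒ b_2 = 20 − 20 − 0 = 0. So H_2 = 0.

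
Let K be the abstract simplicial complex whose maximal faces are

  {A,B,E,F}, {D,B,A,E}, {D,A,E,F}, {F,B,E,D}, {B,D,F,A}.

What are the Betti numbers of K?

K has 5 vertices, 10 edges, 10 triangles, 5 3-simplices.
rank ∂_0 = 0, rank ∂_1 = 4 ⇒ b_0 = 5 − 0 − 4 = 1; all invariant factors of ∂_1 are 1 so no torsion. So H_0 = Z.
rank ∂_1 = 4, rank ∂_2 = 6 ⇒ b_1 = 10 − 4 − 6 = 0; all invariant factors of ∂_2 are 1 so no torsion. So H_1 = 0.
rank ∂_2 = 6, rank ∂_3 = 4 ⇒ b_2 = 10 − 6 − 4 = 0; all invariant factors of ∂_3 are 1 so no torsion. So H_2 = 0.
rank ∂_3 = 4, rank ∂_4 = 0 ⇒ b_3 = 5 − 4 − 0 = 1. So H_3 = Z.

b_0 = 1, b_1 = 0, b_2 = 0, b_3 = 1.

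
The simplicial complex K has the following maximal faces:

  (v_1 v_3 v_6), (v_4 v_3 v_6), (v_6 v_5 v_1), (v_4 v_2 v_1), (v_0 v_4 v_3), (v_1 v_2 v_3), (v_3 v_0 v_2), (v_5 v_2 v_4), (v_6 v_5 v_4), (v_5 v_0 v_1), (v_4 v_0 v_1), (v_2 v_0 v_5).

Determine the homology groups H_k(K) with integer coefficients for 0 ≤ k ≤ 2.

H_0 = Z,  H_1 = Z/2,  H_2 = 0.

K has 7 vertices, 18 edges, 12 triangles.
rank ∂_0 = 0, rank ∂_1 = 6 ⇒ b_0 = 7 − 0 − 6 = 1; all invariant factors of ∂_1 are 1 so no torsion. So H_0 = Z.
rank ∂_1 = 6, rank ∂_2 = 12 ⇒ b_1 = 18 − 6 − 12 = 0; ∂_2 has invariant factor(s) [2] giving torsion. So H_1 = Z/2.
rank ∂_2 = 12, rank ∂_3 = 0 ⇒ b_2 = 12 − 12 − 0 = 0. So H_2 = 0.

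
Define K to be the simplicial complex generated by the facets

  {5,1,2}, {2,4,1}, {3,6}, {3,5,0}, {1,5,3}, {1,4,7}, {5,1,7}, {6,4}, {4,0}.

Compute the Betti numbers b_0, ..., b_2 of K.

b_0 = 1, b_1 = 2, b_2 = 0.

We work with the vertex ordering 0 < 1 < 2 < 3 < 4 < 5 < 6 < 7. The simplices of K, each written with vertices in increasing order, are:

  0-simplices (8): [0], [1], [2], [3], [4], [5], [6], [7]
  1-simplices (15): [0,3], [0,4], [0,5], [1,2], [1,3], [1,4], [1,5], [1,7], [2,4], [2,5], [3,5], [3,6], [4,6], [4,7], [5,7]
  2-simplices (6): [0,3,5], [1,2,4], [1,2,5], [1,3,5], [1,4,7], [1,5,7]

Hence C_0 ≅ Z^8, C_1 ≅ Z^15, C_2 ≅ Z^6.

∂_1: C_1 → C_0 sends each edge [p,q] (with p < q) to q − p. For instance
  ∂[2,5] = [5] − [2].
The 8×15 boundary matrix has rank 7 and Smith normal form diag(1,1,1,1,1,1,1).

The boundary map ∂_2: C_2 → C_1 sends each 2-simplex [p,q,r] to [q,r] − [p,r] + [p,q]. For instance
  ∂[1,3,5] = [3,5] − [1,5] + [1,3],
  ∂[1,2,4] = [2,4] − [1,4] + [1,2].
The resulting 15×6 matrix has rank 6, and its Smith normal form has invariant factors (1,1,1,1,1,1).

Now H_k = ker ∂_k / im ∂_{k+1}, so:

  H_0: rank C_0 − rank ∂_1 = 8 − 7 = 1, and the invariant factors of ∂_1 are all 1, so H_0 = Z.
  H_1: rank ker ∂_1 − rank ∂_2 = (15 − 7) − 6 = 2, and the invariant factors of ∂_2 are all 1, so H_1 = Z^2.
  H_2: rank ker ∂_2 − rank ∂_3 = (6 − 6) − 0 = 0, and there is no ∂_3, so H_2 = 0.

Hence the Betti numbers are b_0 = 1, b_1 = 2, b_2 = 0.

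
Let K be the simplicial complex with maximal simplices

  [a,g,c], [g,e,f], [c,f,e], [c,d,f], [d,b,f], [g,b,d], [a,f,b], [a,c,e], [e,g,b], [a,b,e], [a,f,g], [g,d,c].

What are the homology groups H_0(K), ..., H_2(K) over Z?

We work with the vertex ordering a < b < c < d < e < f < g. The simplices of K, each written with vertices in increasing order, are:

  0-simplices (7): a, b, c, d, e, f, g
  1-simplices (18): ab, ac, ae, af, ag, bd, be, bf, bg, cd, ce, cf, cg, df, dg, ef, eg, fg
  2-simplices (12): abe, abf, ace, acg, afg, bdf, bdg, beg, cdf, cdg, cef, efg

giving chain groups C_0 ≅ Z^7, C_1 ≅ Z^18, C_2 ≅ Z^12.

The boundary map ∂_1: C_1 → C_0 sends each edge [p,q] (with p < q) to q − p. For instance
  ∂dg = g − d.
This gives a 7×18 integer matrix of rank 6; reducing to Smith normal form yields diagonal entries (1,1,1,1,1,1).

Boundary ∂_2: C_2 → C_1 sends each 2-simplex [p,q,r] to [q,r] − [p,r] + [p,q]. For instance
  ∂bdf = df − bf + bd,
  ∂ace = ce − ae + ac.
The resulting 18×12 matrix has rank 12, and its Smith normal form has invariant factors (1,1,1,1,1,1,1,1,1,1,1,2).

Reading off H_k = ker ∂_k / im ∂_{k+1}:

  H_0: rank C_0 − rank ∂_1 = 7 − 6 = 1, and the invariant factors of ∂_1 are all 1, so H_0 = Z.
  H_1: rank ker ∂_1 − rank ∂_2 = (18 − 6) − 12 = 0, and ∂_2 has invariant factor 2 > 1, so H_1 = Z/2.
  H_2: rank ker ∂_2 − rank ∂_3 = (12 − 12) − 0 = 0, and there is no ∂_3, so H_2 = 0.

As a check, the Euler characteristic is 7 − 18 + 12 = 1, which agrees with 1 − 0 + 0 = 1.

H_0 ≅ Z,  H_1 ≅ Z/2,  H_2 = 0.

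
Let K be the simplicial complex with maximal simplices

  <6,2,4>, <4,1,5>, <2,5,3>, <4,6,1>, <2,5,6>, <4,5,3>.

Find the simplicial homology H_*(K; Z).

We work with the vertex ordering 1 < 2 < 3 < 4 < 5 < 6. The simplices of K, each written with vertices in increasing order, are:

  0-simplices (6): [1], [2], [3], [4], [5], [6]
  1-simplices (12): [1,4], [1,5], [1,6], [2,3], [2,4], [2,5], [2,6], [3,4], [3,5], [4,5], [4,6], [5,6]
  2-simplices (6): [1,4,5], [1,4,6], [2,3,5], [2,4,6], [2,5,6], [3,4,5]

so the chain groups are C_0 ≅ Z^6, C_1 ≅ Z^12, C_2 ≅ Z^6.

∂_1: C_1 → C_0 is given by ∂[p,q] = [q] − [p]. For instance
  ∂[3,4] = [4] − [3].
As a 6×12 matrix over Z this has rank 5, with invariant factors (1,1,1,1,1).

∂_2: C_2 → C_1 maps a triangle to the signed sum of its edges. For instance
  ∂[3,4,5] = [4,5] − [3,5] + [3,4],
  ∂[1,4,6] = [4,6] − [1,6] + [1,4].
The resulting 12×6 matrix has rank 6, and its Smith normal form has invariant factors (1,1,1,1,1,1).

From H_k ≅ ker(∂_k) / im(∂_{k+1}) we obtain:

  H_0: rank C_0 − rank ∂_1 = 6 − 5 = 1, and the invariant factors of ∂_1 are all 1, so H_0 ≅ Z.
  H_1: rank ker ∂_1 − rank ∂_2 = (12 − 5) − 6 = 1, and the invariant factors of ∂_2 are all 1, so H_1 ≅ Z.
  H_2: rank ker ∂_2 − rank ∂_3 = (6 − 6) − 0 = 0, and there is no ∂_3, so H_2 ≅ 0.

As a check, the Euler characteristic is 6 − 12 + 6 = 0, which agrees with 1 − 1 + 0 = 0.
(K is a triangulation of the cylinder S^1 x I.)

H_0 = Z,  H_1 = Z,  H_2 = 0.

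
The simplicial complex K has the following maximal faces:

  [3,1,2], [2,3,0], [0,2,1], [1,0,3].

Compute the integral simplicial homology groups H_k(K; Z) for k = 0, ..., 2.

K has 4 vertices, 6 edges, 4 triangles.
rank ∂_0 = 0, rank ∂_1 = 3 ⇒ b_0 = 4 − 0 − 3 = 1; all invariant factors of ∂_1 are 1 so no torsion. So H_0 ≅ Z.
rank ∂_1 = 3, rank ∂_2 = 3 ⇒ b_1 = 6 − 3 − 3 = 0; all invariant factors of ∂_2 are 1 so no torsion. So H_1 ≅ 0.
rank ∂_2 = 3, rank ∂_3 = 0 ⇒ b_2 = 4 − 3 − 0 = 1. So H_2 ≅ Z.

H_0 = Z,  H_1 = 0,  H_2 = Z.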